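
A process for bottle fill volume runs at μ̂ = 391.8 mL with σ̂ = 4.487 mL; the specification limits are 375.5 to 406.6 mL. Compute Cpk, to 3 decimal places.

1.099

Cpu = (USL − μ̂) / (3σ̂) = (406.6 − 391.8) / (3 × 4.487) = 1.0995; Cpl = (μ̂ − LSL) / (3σ̂) = (391.8 − 375.5) / (3 × 4.487) = 1.2109; Cpk = min(Cpu, Cpl) = 1.0995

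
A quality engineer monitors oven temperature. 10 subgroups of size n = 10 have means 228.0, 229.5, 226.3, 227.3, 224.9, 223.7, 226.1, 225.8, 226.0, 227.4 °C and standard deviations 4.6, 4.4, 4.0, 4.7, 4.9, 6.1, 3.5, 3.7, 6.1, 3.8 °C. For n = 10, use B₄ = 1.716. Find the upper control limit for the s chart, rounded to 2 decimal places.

7.86

s̄ = (4.6 + 4.4 + 4.0 + 4.7 + 4.9 + 6.1 + 3.5 + 3.7 + 6.1 + 3.8) / 10 = 4.5800
UCL_s = B₄·s̄ = 1.716 × 4.5800 = 7.8593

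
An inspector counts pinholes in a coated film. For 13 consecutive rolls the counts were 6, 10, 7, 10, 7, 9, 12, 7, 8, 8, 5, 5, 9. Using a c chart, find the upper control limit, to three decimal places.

16.367

c̄ = (6 + 10 + 7 + 10 + 7 + 9 + 12 + 7 + 8 + 8 + 5 + 5 + 9) / 13 = 103 / 13 = 7.9231
UCL = c̄ + 3√c̄ = 7.9231 + 3 × √7.9231 = 7.9231 + 3 × 2.8148 = 16.3675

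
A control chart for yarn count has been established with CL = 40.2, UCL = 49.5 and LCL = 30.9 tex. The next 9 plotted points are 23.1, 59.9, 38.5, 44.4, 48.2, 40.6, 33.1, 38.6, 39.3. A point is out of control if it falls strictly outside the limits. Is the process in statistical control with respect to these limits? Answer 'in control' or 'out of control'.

Compare each point to [30.9, 49.5]: sample 1 = 23.1 < LCL; sample 2 = 59.9 > UCL.

out of control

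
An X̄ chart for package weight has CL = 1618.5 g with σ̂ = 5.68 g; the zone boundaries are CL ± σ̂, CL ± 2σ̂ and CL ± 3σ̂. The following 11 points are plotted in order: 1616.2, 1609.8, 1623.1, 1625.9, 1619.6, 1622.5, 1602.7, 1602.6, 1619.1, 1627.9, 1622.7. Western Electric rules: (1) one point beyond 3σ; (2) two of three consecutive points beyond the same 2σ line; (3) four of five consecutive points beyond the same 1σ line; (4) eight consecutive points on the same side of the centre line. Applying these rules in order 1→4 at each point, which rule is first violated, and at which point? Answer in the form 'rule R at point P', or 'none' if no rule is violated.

rule 2 at point 8

Zone of each point (C = within 1σ̂, B = 1σ̂–2σ̂, A = 2σ̂–3σ̂, * = beyond 3σ̂; sign = side of CL): 1:-C, 2:-B, 3:+C, 4:+B, 5:+C, 6:+C, 7:-A, 8:-A, 9:+C, 10:+B, 11:+C
Rule 2 (two of three consecutive points beyond the same 2σ limit) is satisfied at point 8.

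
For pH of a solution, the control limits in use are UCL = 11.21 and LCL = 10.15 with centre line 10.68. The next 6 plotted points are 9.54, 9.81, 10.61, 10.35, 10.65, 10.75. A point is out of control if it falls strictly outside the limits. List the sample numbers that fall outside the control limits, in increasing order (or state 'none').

1, 2

Compare each point to [10.15, 11.21]: sample 1 = 9.54 < LCL; sample 2 = 9.81 < LCL.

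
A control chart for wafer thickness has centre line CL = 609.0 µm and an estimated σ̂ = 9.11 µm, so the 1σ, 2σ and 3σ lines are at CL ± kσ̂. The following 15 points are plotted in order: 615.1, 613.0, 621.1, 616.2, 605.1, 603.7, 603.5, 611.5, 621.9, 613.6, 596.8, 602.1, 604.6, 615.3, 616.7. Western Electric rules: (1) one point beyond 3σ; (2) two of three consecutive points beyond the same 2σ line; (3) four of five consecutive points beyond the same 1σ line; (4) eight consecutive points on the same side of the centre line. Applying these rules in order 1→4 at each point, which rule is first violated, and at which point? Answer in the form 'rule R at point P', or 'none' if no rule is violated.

Zone of each point (C = within 1σ̂, B = 1σ̂–2σ̂, A = 2σ̂–3σ̂, * = beyond 3σ̂; sign = side of CL): 1:+C, 2:+C, 3:+B, 4:+C, 5:-C, 6:-C, 7:-C, 8:+C, 9:+B, 10:+C, 11:-B, 12:-C, 13:-C, 14:+C, 15:+C
No rule fires across all 15 points.

none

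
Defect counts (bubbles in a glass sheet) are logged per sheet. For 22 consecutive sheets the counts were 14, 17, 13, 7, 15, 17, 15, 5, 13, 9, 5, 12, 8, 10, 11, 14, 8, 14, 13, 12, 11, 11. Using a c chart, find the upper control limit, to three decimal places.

21.739

c̄ = (14 + 17 + 13 + 7 + 15 + 17 + 15 + 5 + 13 + 9 + 5 + 12 + 8 + 10 + 11 + 14 + 8 + 14 + 13 + 12 + 11 + 11) / 22 = 254 / 22 = 11.5455
UCL = c̄ + 3√c̄ = 11.5455 + 3 × √11.5455 = 11.5455 + 3 × 3.3979 = 21.7390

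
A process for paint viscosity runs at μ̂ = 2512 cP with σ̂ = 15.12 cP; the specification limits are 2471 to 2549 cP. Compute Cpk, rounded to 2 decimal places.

Cpu = (USL − μ̂) / (3σ̂) = (2549 − 2512) / (3 × 15.12) = 0.8157; Cpl = (μ̂ − LSL) / (3σ̂) = (2512 − 2471) / (3 × 15.12) = 0.9039; Cpk = min(Cpu, Cpl) = 0.8157

0.82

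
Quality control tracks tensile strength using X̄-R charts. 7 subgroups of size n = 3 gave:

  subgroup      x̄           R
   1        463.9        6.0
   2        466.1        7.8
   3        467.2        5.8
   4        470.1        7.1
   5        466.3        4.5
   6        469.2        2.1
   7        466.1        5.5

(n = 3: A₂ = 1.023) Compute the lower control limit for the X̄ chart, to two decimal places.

X̄̄ = (463.9 + 466.1 + 467.2 + 470.1 + 466.3 + 469.2 + 466.1) / 7 = 3268.9000 / 7 = 466.9857
R̄ = (6.0 + 7.8 + 5.8 + 7.1 + 4.5 + 2.1 + 5.5) / 7 = 38.8000 / 7 = 5.5429
LCL = X̄̄ − A₂·R̄ = 466.9857 − 1.023 × 5.5429 = 461.3154

461.32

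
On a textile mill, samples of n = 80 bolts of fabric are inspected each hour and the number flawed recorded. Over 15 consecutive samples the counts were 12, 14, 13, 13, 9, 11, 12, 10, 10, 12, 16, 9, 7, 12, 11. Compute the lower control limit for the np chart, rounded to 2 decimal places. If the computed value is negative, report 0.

2.02

p̄ = Σdᵢ / (k·n) = 171 / (15 × 80) = 0.14250
LCL = np̄ − 3·√(np̄(1−p̄)) = 11.4000 − 3 × 3.1266 = 2.0203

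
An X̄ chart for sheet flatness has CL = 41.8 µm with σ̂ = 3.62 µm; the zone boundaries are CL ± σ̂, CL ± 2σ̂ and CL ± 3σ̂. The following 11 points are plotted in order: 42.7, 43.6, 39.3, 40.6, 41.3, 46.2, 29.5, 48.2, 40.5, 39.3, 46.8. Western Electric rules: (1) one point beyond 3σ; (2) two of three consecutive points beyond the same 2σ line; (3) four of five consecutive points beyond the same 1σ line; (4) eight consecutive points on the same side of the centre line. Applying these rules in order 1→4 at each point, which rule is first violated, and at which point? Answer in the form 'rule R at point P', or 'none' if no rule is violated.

Zone of each point (C = within 1σ̂, B = 1σ̂–2σ̂, A = 2σ̂–3σ̂, * = beyond 3σ̂; sign = side of CL): 1:+C, 2:+C, 3:-C, 4:-C, 5:-C, 6:+B, 7:-*, 8:+B, 9:-C, 10:-C, 11:+B
Rule 1 (one point beyond the 3σ limits) is satisfied at point 7.

rule 1 at point 7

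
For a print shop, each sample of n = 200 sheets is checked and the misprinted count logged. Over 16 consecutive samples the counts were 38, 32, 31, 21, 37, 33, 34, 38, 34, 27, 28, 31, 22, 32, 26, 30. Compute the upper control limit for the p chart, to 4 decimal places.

0.2310

p̄ = Σdᵢ / (k·n) = 494 / (16 × 200) = 0.15438
UCL = p̄ + 3·√(p̄(1−p̄)/n) = 0.15438 + 3 × √(0.15438×0.84562/200) = 0.15438 + 3 × 0.02555 = 0.23102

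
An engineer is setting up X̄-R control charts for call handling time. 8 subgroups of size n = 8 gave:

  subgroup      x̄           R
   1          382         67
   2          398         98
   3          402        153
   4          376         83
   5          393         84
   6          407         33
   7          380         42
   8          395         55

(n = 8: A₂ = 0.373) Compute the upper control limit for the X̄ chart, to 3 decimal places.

420.299

X̄̄ = (382 + 398 + 402 + 376 + 393 + 407 + 380 + 395) / 8 = 3133.0000 / 8 = 391.6250
R̄ = (67 + 98 + 153 + 83 + 84 + 33 + 42 + 55) / 8 = 615.0000 / 8 = 76.8750
UCL = X̄̄ + A₂·R̄ = 391.6250 + 0.373 × 76.8750 = 420.2994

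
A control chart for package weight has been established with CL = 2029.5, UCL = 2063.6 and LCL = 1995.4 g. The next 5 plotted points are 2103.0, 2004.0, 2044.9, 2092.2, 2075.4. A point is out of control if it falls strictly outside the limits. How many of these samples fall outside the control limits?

Compare each point to [1995.4, 2063.6]: sample 1 = 2103.0 > UCL; sample 4 = 2092.2 > UCL; sample 5 = 2075.4 > UCL.

3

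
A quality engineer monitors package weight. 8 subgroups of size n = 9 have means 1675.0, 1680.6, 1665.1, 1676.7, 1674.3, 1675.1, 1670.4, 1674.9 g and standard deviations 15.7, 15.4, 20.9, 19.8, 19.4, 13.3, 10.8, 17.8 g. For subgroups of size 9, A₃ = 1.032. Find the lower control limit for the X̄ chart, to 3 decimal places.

X̄̄ = (1675.0 + 1680.6 + 1665.1 + 1676.7 + 1674.3 + 1675.1 + 1670.4 + 1674.9) / 8 = 1674.0125
s̄ = (15.7 + 15.4 + 20.9 + 19.8 + 19.4 + 13.3 + 10.8 + 17.8) / 8 = 16.6375
LCL = X̄̄ − A₃·s̄ = 1674.0125 − 1.032 × 16.6375 = 1656.8426

1656.843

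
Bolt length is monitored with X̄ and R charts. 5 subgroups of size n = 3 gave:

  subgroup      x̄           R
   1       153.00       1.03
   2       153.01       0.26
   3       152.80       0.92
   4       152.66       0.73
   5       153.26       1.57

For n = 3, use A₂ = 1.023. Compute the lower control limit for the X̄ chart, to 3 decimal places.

X̄̄ = (153.00 + 153.01 + 152.80 + 152.66 + 153.26) / 5 = 764.7300 / 5 = 152.9460
R̄ = (1.03 + 0.26 + 0.92 + 0.73 + 1.57) / 5 = 4.5100 / 5 = 0.9020
LCL = X̄̄ − A₂·R̄ = 152.9460 − 1.023 × 0.9020 = 152.0233

152.023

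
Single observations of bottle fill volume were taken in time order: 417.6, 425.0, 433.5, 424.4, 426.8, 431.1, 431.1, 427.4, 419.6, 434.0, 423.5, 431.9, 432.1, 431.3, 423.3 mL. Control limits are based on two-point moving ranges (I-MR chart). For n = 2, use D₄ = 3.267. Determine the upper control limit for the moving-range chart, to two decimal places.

Moving ranges: 7.4, 8.5, 9.1, 2.4, 4.3, 0.0, 3.7, 7.8, 14.4, 10.5, 8.4, 0.2, 0.8, 8.0; M̄R̄ = 85.5000 / 14 = 6.1071
UCL_MR = D₄·M̄R̄ = 3.267 × 6.1071 = 19.9520

19.95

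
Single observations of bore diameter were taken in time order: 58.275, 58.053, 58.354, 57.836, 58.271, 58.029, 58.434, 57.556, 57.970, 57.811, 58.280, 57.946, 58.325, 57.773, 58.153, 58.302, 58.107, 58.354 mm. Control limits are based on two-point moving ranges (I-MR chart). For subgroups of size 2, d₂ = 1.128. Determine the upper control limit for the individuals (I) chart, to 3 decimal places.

59.084

X̄ = (58.275 + 58.053 + 58.354 + 57.836 + 58.271 + 58.029 + 58.434 + 57.556 + 57.970 + 57.811 + 58.280 + 57.946 + 58.325 + 57.773 + 58.153 + 58.302 + 58.107 + 58.354) / 18 = 58.1016
Moving ranges: 0.222, 0.301, 0.518, 0.435, 0.242, 0.405, 0.878, 0.414, 0.159, 0.469, 0.334, 0.379, 0.552, 0.380, 0.149, 0.195, 0.247; M̄R̄ = 6.2790 / 17 = 0.3694
UCL = X̄ + 3·M̄R̄/d₂ = 58.1016 + 3 × 0.3694 / 1.128 = 59.0839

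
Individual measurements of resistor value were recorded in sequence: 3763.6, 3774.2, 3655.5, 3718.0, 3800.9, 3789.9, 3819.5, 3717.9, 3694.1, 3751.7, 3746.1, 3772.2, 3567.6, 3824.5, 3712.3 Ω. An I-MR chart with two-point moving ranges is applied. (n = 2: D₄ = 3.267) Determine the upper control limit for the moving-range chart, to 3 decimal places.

Moving ranges: 10.6, 118.7, 62.5, 82.9, 11.0, 29.6, 101.6, 23.8, 57.6, 5.6, 26.1, 204.6, 256.9, 112.2; M̄R̄ = 1103.7000 / 14 = 78.8357
UCL_MR = D₄·M̄R̄ = 3.267 × 78.8357 = 257.5563

257.556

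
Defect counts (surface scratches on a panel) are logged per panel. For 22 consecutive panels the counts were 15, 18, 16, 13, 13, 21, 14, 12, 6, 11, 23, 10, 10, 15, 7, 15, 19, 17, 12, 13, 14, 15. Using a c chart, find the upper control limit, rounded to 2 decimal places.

25.29

c̄ = (15 + 18 + 16 + 13 + 13 + 21 + 14 + 12 + 6 + 11 + 23 + 10 + 10 + 15 + 7 + 15 + 19 + 17 + 12 + 13 + 14 + 15) / 22 = 309 / 22 = 14.0455
UCL = c̄ + 3√c̄ = 14.0455 + 3 × √14.0455 = 14.0455 + 3 × 3.7477 = 25.2886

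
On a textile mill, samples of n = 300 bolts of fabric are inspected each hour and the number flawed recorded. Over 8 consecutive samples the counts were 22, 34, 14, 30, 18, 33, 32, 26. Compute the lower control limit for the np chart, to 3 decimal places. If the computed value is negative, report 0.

p̄ = Σdᵢ / (k·n) = 209 / (8 × 300) = 0.08708
LCL = np̄ − 3·√(np̄(1−p̄)) = 26.1250 − 3 × 4.8836 = 11.4741

11.474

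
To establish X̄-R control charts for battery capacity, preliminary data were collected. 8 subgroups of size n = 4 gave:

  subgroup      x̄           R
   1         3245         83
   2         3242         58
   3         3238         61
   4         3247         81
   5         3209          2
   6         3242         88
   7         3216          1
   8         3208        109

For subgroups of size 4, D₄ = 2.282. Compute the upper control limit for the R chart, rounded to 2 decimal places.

R̄ = (83 + 58 + 61 + 81 + 2 + 88 + 1 + 109) / 8 = 483.0000 / 8 = 60.3750
UCL_R = D₄·R̄ = 2.282 × 60.3750 = 137.7757

137.78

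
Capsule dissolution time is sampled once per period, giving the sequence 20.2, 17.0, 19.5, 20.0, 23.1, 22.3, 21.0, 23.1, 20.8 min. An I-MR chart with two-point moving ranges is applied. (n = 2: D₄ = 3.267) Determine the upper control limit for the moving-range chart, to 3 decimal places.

6.452

Moving ranges: 3.2, 2.5, 0.5, 3.1, 0.8, 1.3, 2.1, 2.3; M̄R̄ = 15.8000 / 8 = 1.9750
UCL_MR = D₄·M̄R̄ = 3.267 × 1.9750 = 6.4523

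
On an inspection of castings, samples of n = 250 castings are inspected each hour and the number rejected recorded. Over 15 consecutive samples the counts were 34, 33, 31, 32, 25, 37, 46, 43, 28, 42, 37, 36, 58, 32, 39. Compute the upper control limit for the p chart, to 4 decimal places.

p̄ = Σdᵢ / (k·n) = 553 / (15 × 250) = 0.14747
UCL = p̄ + 3·√(p̄(1−p̄)/n) = 0.14747 + 3 × √(0.14747×0.85253/250) = 0.14747 + 3 × 0.02243 = 0.21474

0.2147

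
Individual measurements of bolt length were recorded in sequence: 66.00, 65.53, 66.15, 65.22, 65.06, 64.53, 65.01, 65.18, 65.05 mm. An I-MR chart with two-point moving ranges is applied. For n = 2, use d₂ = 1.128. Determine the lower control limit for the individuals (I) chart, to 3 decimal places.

64.143

X̄ = (66.00 + 65.53 + 66.15 + 65.22 + 65.06 + 64.53 + 65.01 + 65.18 + 65.05) / 9 = 65.3033
Moving ranges: 0.47, 0.62, 0.93, 0.16, 0.53, 0.48, 0.17, 0.13; M̄R̄ = 3.4900 / 8 = 0.4363
LCL = X̄ − 3·M̄R̄/d₂ = 65.3033 − 3 × 0.4363 / 1.128 = 64.1431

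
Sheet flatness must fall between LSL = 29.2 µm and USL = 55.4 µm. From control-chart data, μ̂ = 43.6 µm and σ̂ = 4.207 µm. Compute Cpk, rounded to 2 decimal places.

Cpu = (USL − μ̂) / (3σ̂) = (55.4 − 43.6) / (3 × 4.207) = 0.9349; Cpl = (μ̂ − LSL) / (3σ̂) = (43.6 − 29.2) / (3 × 4.207) = 1.1410; Cpk = min(Cpu, Cpl) = 0.9349

0.93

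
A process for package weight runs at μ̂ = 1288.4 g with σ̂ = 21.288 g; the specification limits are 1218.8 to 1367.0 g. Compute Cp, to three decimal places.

1.160

Cp = (USL − LSL) / (6σ̂) = (1367.0 − 1218.8) / (6 × 21.288) = 148.2000 / 127.7280 = 1.1603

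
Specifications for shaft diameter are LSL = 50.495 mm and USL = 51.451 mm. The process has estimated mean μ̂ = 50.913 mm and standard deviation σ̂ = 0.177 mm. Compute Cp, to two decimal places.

0.90

Cp = (USL − LSL) / (6σ̂) = (51.451 − 50.495) / (6 × 0.177) = 0.9560 / 1.0620 = 0.9002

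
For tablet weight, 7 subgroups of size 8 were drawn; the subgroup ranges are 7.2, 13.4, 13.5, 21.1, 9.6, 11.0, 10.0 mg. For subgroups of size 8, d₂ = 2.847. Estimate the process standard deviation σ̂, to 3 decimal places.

R̄ = (7.2 + 13.4 + 13.5 + 21.1 + 9.6 + 11.0 + 10.0) / 7 = 12.2571
σ̂ = R̄ / d₂ = 12.2571 / 2.847 = 4.3053

4.305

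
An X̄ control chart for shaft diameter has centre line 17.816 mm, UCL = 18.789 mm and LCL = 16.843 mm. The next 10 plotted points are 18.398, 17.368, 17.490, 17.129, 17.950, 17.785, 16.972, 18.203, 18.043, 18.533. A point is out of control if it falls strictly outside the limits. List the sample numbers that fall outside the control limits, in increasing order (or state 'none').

none

All 10 points lie within [16.843, 18.789].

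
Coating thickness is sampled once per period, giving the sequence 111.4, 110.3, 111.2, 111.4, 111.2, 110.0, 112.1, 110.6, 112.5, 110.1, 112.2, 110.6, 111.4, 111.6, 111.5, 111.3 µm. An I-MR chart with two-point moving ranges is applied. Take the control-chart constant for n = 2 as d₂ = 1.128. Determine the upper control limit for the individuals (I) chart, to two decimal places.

X̄ = (111.4 + 110.3 + 111.2 + 111.4 + 111.2 + 110.0 + 112.1 + 110.6 + 112.5 + 110.1 + 112.2 + 110.6 + 111.4 + 111.6 + 111.5 + 111.3) / 16 = 111.2125
Moving ranges: 1.1, 0.9, 0.2, 0.2, 1.2, 2.1, 1.5, 1.9, 2.4, 2.1, 1.6, 0.8, 0.2, 0.1, 0.2; M̄R̄ = 16.5000 / 15 = 1.1000
UCL = X̄ + 3·M̄R̄/d₂ = 111.2125 + 3 × 1.1000 / 1.128 = 114.1380

114.14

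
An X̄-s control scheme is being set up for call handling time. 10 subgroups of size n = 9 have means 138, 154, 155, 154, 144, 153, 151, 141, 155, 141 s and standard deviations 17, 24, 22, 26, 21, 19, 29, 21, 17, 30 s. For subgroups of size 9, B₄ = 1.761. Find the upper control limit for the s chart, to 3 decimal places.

s̄ = (17 + 24 + 22 + 26 + 21 + 19 + 29 + 21 + 17 + 30) / 10 = 22.6000
UCL_s = B₄·s̄ = 1.761 × 22.6000 = 39.7986

39.799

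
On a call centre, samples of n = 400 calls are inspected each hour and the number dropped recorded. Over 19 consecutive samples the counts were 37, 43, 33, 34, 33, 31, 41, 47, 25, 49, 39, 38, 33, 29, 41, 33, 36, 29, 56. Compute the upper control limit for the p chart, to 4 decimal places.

p̄ = Σdᵢ / (k·n) = 707 / (19 × 400) = 0.09303
UCL = p̄ + 3·√(p̄(1−p̄)/n) = 0.09303 + 3 × √(0.09303×0.90697/400) = 0.09303 + 3 × 0.01452 = 0.13660

0.1366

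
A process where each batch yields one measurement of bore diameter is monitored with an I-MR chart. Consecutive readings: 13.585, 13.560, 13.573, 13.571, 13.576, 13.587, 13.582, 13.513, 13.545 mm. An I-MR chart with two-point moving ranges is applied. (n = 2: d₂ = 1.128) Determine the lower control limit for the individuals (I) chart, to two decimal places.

X̄ = (13.585 + 13.560 + 13.573 + 13.571 + 13.576 + 13.587 + 13.582 + 13.513 + 13.545) / 9 = 13.5658
Moving ranges: 0.025, 0.013, 0.002, 0.005, 0.011, 0.005, 0.069, 0.032; M̄R̄ = 0.1620 / 8 = 0.0203
LCL = X̄ − 3·M̄R̄/d₂ = 13.5658 − 3 × 0.0203 / 1.128 = 13.5119

13.51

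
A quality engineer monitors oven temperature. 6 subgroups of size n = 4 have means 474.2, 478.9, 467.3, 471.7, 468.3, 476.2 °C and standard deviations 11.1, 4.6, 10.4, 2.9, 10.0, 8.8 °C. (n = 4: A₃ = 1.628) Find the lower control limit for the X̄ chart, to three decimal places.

X̄̄ = (474.2 + 478.9 + 467.3 + 471.7 + 468.3 + 476.2) / 6 = 472.7667
s̄ = (11.1 + 4.6 + 10.4 + 2.9 + 10.0 + 8.8) / 6 = 7.9667
LCL = X̄̄ − A₃·s̄ = 472.7667 − 1.628 × 7.9667 = 459.7969

459.797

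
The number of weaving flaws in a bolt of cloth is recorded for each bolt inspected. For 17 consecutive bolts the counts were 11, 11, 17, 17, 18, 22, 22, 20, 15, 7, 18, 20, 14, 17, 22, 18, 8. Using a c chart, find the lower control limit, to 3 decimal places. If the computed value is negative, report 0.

4.184

c̄ = (11 + 11 + 17 + 17 + 18 + 22 + 22 + 20 + 15 + 7 + 18 + 20 + 14 + 17 + 22 + 18 + 8) / 17 = 277 / 17 = 16.2941
LCL = c̄ − 3√c̄ = 16.2941 − 3 × 4.0366 = 4.1843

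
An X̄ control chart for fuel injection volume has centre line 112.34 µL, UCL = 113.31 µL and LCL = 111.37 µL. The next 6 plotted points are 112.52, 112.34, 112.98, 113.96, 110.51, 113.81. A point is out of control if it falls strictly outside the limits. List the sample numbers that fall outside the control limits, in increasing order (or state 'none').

Compare each point to [111.37, 113.31]: sample 4 = 113.96 > UCL; sample 5 = 110.51 < LCL; sample 6 = 113.81 > UCL.

4, 5, 6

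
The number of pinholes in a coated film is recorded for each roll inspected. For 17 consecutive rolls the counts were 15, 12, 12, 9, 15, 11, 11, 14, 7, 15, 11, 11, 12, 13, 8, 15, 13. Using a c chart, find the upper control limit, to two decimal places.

22.39

c̄ = (15 + 12 + 12 + 9 + 15 + 11 + 11 + 14 + 7 + 15 + 11 + 11 + 12 + 13 + 8 + 15 + 13) / 17 = 204 / 17 = 12.0000
UCL = c̄ + 3√c̄ = 12.0000 + 3 × √12.0000 = 12.0000 + 3 × 3.4641 = 22.3923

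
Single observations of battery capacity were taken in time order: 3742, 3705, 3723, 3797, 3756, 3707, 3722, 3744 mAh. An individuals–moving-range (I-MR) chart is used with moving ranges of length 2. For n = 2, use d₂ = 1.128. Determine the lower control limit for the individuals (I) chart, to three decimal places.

3639.736

X̄ = (3742 + 3705 + 3723 + 3797 + 3756 + 3707 + 3722 + 3744) / 8 = 3737.0000
Moving ranges: 37, 18, 74, 41, 49, 15, 22; M̄R̄ = 256.0000 / 7 = 36.5714
LCL = X̄ − 3·M̄R̄/d₂ = 3737.0000 − 3 × 36.5714 / 1.128 = 3639.7356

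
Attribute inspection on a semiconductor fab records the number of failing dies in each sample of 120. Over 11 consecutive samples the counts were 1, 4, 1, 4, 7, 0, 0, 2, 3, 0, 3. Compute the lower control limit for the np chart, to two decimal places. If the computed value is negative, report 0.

0.00

p̄ = Σdᵢ / (k·n) = 25 / (11 × 120) = 0.01894
LCL = np̄ − 3·√(np̄(1−p̄)) = 2.2727 − 3 × 1.4932 = -2.2069 → 0 (negative, so LCL = 0)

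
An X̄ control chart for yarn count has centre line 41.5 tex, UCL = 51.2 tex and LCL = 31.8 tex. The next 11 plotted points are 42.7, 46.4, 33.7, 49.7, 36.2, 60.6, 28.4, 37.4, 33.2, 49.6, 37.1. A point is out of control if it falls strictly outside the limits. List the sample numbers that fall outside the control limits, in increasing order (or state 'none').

Compare each point to [31.8, 51.2]: sample 6 = 60.6 > UCL; sample 7 = 28.4 < LCL.

6, 7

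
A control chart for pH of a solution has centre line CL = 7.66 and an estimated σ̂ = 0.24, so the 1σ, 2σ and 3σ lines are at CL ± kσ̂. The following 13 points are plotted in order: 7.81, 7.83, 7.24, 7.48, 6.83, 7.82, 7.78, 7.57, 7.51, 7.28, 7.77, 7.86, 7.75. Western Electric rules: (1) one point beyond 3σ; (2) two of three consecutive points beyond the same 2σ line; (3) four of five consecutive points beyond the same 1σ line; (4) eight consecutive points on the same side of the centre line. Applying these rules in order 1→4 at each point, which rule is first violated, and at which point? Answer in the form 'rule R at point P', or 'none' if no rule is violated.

rule 1 at point 5

Zone of each point (C = within 1σ̂, B = 1σ̂–2σ̂, A = 2σ̂–3σ̂, * = beyond 3σ̂; sign = side of CL): 1:+C, 2:+C, 3:-B, 4:-C, 5:-*, 6:+C, 7:+C, 8:-C, 9:-C, 10:-B, 11:+C, 12:+C, 13:+C
Rule 1 (one point beyond the 3σ limits) is satisfied at point 5.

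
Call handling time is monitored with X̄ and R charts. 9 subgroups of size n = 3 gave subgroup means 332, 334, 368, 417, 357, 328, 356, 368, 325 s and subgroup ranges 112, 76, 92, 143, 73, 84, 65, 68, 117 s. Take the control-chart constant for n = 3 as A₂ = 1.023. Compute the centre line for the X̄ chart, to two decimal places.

353.89

X̄̄ = (332 + 334 + 368 + 417 + 357 + 328 + 356 + 368 + 325) / 9 = 3185.0000 / 9 = 353.8889
CL = X̄̄ = 353.8889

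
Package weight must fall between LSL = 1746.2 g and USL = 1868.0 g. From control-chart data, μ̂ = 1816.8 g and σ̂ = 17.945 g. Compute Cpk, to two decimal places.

Cpu = (USL − μ̂) / (3σ̂) = (1868.0 − 1816.8) / (3 × 17.945) = 0.9511; Cpl = (μ̂ − LSL) / (3σ̂) = (1816.8 − 1746.2) / (3 × 17.945) = 1.3114; Cpk = min(Cpu, Cpl) = 0.9511

0.95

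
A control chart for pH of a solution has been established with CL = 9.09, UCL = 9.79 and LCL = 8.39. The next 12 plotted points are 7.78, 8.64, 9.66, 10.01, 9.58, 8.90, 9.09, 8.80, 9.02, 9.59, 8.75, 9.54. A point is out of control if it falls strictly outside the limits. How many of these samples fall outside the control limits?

Compare each point to [8.39, 9.79]: sample 1 = 7.78 < LCL; sample 4 = 10.01 > UCL.

2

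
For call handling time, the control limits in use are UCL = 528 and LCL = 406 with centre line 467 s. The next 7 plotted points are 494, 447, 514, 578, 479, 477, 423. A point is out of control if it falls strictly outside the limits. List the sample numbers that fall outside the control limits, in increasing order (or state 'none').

Compare each point to [406, 528]: sample 4 = 578 > UCL.

4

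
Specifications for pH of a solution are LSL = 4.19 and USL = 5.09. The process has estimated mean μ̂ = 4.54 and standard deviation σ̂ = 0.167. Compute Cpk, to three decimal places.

Cpu = (USL − μ̂) / (3σ̂) = (5.09 − 4.54) / (3 × 0.167) = 1.0978; Cpl = (μ̂ − LSL) / (3σ̂) = (4.54 − 4.19) / (3 × 0.167) = 0.6986; Cpk = min(Cpu, Cpl) = 0.6986

0.699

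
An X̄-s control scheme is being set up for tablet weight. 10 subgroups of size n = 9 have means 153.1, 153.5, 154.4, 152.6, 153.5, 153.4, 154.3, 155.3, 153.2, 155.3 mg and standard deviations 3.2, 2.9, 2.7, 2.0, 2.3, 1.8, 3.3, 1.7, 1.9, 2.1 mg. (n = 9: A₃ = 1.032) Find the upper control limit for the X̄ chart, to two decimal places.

156.33

X̄̄ = (153.1 + 153.5 + 154.4 + 152.6 + 153.5 + 153.4 + 154.3 + 155.3 + 153.2 + 155.3) / 10 = 153.8600
s̄ = (3.2 + 2.9 + 2.7 + 2.0 + 2.3 + 1.8 + 3.3 + 1.7 + 1.9 + 2.1) / 10 = 2.3900
UCL = X̄̄ + A₃·s̄ = 153.8600 + 1.032 × 2.3900 = 156.3265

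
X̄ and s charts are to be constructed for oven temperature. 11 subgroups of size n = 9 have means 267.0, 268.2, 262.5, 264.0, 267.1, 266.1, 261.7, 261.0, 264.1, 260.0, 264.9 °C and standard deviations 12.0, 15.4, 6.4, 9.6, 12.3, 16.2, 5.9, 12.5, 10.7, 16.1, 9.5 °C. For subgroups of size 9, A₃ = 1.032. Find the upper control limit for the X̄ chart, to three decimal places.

276.114

X̄̄ = (267.0 + 268.2 + 262.5 + 264.0 + 267.1 + 266.1 + 261.7 + 261.0 + 264.1 + 260.0 + 264.9) / 11 = 264.2364
s̄ = (12.0 + 15.4 + 6.4 + 9.6 + 12.3 + 16.2 + 5.9 + 12.5 + 10.7 + 16.1 + 9.5) / 11 = 11.5091
UCL = X̄̄ + A₃·s̄ = 264.2364 + 1.032 × 11.5091 = 276.1137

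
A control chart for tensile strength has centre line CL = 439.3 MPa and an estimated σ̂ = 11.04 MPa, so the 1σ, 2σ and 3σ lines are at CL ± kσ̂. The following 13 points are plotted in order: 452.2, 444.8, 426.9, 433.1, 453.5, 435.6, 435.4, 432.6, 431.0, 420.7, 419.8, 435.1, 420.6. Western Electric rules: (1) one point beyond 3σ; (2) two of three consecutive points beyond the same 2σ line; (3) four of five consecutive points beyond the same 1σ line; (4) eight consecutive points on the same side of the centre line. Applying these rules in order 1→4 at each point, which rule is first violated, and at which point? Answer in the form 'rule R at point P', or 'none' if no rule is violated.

Zone of each point (C = within 1σ̂, B = 1σ̂–2σ̂, A = 2σ̂–3σ̂, * = beyond 3σ̂; sign = side of CL): 1:+B, 2:+C, 3:-B, 4:-C, 5:+B, 6:-C, 7:-C, 8:-C, 9:-C, 10:-B, 11:-B, 12:-C, 13:-B
Rule 4 (eight consecutive points on the same side of the centre line) is satisfied at point 13.

rule 4 at point 13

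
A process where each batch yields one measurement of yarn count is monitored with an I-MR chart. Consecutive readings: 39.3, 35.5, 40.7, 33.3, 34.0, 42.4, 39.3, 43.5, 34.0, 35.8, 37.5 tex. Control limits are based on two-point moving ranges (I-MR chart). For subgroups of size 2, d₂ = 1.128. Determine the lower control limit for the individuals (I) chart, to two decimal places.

X̄ = (39.3 + 35.5 + 40.7 + 33.3 + 34.0 + 42.4 + 39.3 + 43.5 + 34.0 + 35.8 + 37.5) / 11 = 37.7545
Moving ranges: 3.8, 5.2, 7.4, 0.7, 8.4, 3.1, 4.2, 9.5, 1.8, 1.7; M̄R̄ = 45.8000 / 10 = 4.5800
LCL = X̄ − 3·M̄R̄/d₂ = 37.7545 − 3 × 4.5800 / 1.128 = 25.5737

25.57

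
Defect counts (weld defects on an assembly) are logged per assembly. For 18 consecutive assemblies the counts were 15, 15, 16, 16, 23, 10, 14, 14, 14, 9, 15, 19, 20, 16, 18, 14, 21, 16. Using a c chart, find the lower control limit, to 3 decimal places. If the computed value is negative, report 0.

c̄ = (15 + 15 + 16 + 16 + 23 + 10 + 14 + 14 + 14 + 9 + 15 + 19 + 20 + 16 + 18 + 14 + 21 + 16) / 18 = 285 / 18 = 15.8333
LCL = c̄ − 3√c̄ = 15.8333 − 3 × 3.9791 = 3.8960

3.896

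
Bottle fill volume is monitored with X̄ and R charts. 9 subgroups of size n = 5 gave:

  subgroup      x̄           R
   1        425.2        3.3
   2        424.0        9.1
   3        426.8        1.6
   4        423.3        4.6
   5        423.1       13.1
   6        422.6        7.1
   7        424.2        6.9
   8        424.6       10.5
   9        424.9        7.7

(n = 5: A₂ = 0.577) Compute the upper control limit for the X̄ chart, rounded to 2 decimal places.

X̄̄ = (425.2 + 424.0 + 426.8 + 423.3 + 423.1 + 422.6 + 424.2 + 424.6 + 424.9) / 9 = 3818.7000 / 9 = 424.3000
R̄ = (3.3 + 9.1 + 1.6 + 4.6 + 13.1 + 7.1 + 6.9 + 10.5 + 7.7) / 9 = 63.9000 / 9 = 7.1000
UCL = X̄̄ + A₂·R̄ = 424.3000 + 0.577 × 7.1000 = 428.3967

428.40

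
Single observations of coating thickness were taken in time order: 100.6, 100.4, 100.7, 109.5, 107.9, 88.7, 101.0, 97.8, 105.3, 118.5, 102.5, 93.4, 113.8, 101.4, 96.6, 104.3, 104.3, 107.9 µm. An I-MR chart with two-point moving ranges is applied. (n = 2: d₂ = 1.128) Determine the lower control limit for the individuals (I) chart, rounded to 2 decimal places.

81.08

X̄ = (100.6 + 100.4 + 100.7 + 109.5 + 107.9 + 88.7 + 101.0 + 97.8 + 105.3 + 118.5 + 102.5 + 93.4 + 113.8 + 101.4 + 96.6 + 104.3 + 104.3 + 107.9) / 18 = 103.0333
Moving ranges: 0.2, 0.3, 8.8, 1.6, 19.2, 12.3, 3.2, 7.5, 13.2, 16.0, 9.1, 20.4, 12.4, 4.8, 7.7, 0.0, 3.6; M̄R̄ = 140.3000 / 17 = 8.2529
LCL = X̄ − 3·M̄R̄/d₂ = 103.0333 − 3 × 8.2529 / 1.128 = 81.0840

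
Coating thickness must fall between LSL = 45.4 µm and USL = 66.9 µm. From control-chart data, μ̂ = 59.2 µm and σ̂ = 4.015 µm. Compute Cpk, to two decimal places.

0.64

Cpu = (USL − μ̂) / (3σ̂) = (66.9 − 59.2) / (3 × 4.015) = 0.6393; Cpl = (μ̂ − LSL) / (3σ̂) = (59.2 − 45.4) / (3 × 4.015) = 1.1457; Cpk = min(Cpu, Cpl) = 0.6393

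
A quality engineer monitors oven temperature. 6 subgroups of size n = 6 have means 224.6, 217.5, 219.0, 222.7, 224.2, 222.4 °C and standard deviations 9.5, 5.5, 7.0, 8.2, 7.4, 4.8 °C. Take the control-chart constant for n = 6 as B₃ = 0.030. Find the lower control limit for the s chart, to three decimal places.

s̄ = (9.5 + 5.5 + 7.0 + 8.2 + 7.4 + 4.8) / 6 = 7.0667
LCL_s = B₃·s̄ = 0.030 × 7.0667 = 0.2120

0.212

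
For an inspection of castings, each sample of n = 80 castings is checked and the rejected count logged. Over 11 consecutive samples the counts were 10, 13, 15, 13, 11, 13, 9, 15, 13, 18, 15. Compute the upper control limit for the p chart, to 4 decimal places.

0.2892

p̄ = Σdᵢ / (k·n) = 145 / (11 × 80) = 0.16477
UCL = p̄ + 3·√(p̄(1−p̄)/n) = 0.16477 + 3 × √(0.16477×0.83523/80) = 0.16477 + 3 × 0.04148 = 0.28920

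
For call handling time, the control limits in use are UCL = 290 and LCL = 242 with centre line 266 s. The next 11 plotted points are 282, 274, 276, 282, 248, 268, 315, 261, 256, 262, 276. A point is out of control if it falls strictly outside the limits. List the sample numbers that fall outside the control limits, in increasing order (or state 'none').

7

Compare each point to [242, 290]: sample 7 = 315 > UCL.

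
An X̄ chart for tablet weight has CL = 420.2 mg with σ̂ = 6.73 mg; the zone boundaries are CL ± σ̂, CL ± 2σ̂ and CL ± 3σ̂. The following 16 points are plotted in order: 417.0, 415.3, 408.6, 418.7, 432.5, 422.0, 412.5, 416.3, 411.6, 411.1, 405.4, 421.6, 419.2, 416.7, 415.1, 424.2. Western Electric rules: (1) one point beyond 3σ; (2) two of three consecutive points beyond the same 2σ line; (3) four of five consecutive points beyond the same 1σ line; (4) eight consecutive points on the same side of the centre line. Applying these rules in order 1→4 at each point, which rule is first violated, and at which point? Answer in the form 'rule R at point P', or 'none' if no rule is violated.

rule 3 at point 11

Zone of each point (C = within 1σ̂, B = 1σ̂–2σ̂, A = 2σ̂–3σ̂, * = beyond 3σ̂; sign = side of CL): 1:-C, 2:-C, 3:-B, 4:-C, 5:+B, 6:+C, 7:-B, 8:-C, 9:-B, 10:-B, 11:-A, 12:+C, 13:-C, 14:-C, 15:-C, 16:+C
Rule 3 (four of five consecutive points beyond the same 1σ limit) is satisfied at point 11.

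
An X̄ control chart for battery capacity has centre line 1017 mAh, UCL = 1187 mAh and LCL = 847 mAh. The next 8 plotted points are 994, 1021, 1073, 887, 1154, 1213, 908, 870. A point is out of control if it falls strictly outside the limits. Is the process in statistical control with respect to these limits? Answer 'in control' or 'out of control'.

out of control

Compare each point to [847, 1187]: sample 6 = 1213 > UCL.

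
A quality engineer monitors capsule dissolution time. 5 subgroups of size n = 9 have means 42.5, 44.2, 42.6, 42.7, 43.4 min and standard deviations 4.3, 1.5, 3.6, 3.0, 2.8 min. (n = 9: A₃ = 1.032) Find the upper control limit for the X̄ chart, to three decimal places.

X̄̄ = (42.5 + 44.2 + 42.6 + 42.7 + 43.4) / 5 = 43.0800
s̄ = (4.3 + 1.5 + 3.6 + 3.0 + 2.8) / 5 = 3.0400
UCL = X̄̄ + A₃·s̄ = 43.0800 + 1.032 × 3.0400 = 46.2173

46.217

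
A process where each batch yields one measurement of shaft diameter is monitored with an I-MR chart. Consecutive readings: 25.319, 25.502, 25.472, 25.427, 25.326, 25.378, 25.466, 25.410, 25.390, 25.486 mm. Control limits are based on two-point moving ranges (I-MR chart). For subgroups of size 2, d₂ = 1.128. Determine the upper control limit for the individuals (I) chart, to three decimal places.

X̄ = (25.319 + 25.502 + 25.472 + 25.427 + 25.326 + 25.378 + 25.466 + 25.410 + 25.390 + 25.486) / 10 = 25.4176
Moving ranges: 0.183, 0.030, 0.045, 0.101, 0.052, 0.088, 0.056, 0.020, 0.096; M̄R̄ = 0.6710 / 9 = 0.0746
UCL = X̄ + 3·M̄R̄/d₂ = 25.4176 + 3 × 0.0746 / 1.128 = 25.6159

25.616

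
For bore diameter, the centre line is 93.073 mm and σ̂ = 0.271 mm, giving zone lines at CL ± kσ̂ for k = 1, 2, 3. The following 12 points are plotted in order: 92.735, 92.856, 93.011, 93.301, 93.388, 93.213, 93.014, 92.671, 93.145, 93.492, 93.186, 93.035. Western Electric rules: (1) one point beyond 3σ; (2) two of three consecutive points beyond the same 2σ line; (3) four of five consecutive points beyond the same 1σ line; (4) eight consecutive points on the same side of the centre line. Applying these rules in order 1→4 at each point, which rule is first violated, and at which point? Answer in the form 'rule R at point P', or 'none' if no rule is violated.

Zone of each point (C = within 1σ̂, B = 1σ̂–2σ̂, A = 2σ̂–3σ̂, * = beyond 3σ̂; sign = side of CL): 1:-B, 2:-C, 3:-C, 4:+C, 5:+B, 6:+C, 7:-C, 8:-B, 9:+C, 10:+B, 11:+C, 12:-C
No rule fires across all 12 points.

none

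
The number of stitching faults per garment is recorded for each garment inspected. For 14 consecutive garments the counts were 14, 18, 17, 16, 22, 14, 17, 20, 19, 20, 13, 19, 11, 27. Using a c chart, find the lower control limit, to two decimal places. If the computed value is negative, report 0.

c̄ = (14 + 18 + 17 + 16 + 22 + 14 + 17 + 20 + 19 + 20 + 13 + 19 + 11 + 27) / 14 = 247 / 14 = 17.6429
LCL = c̄ − 3√c̄ = 17.6429 − 3 × 4.2003 = 5.0418

5.04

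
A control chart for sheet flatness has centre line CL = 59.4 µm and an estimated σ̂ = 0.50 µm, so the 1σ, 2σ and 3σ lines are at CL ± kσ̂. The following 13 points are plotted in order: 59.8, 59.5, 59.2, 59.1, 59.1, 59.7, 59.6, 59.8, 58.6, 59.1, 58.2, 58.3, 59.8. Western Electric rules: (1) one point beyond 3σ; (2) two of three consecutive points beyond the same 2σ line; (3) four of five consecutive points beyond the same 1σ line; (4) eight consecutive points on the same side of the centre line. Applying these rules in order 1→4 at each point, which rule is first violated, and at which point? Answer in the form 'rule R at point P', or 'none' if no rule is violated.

rule 2 at point 12

Zone of each point (C = within 1σ̂, B = 1σ̂–2σ̂, A = 2σ̂–3σ̂, * = beyond 3σ̂; sign = side of CL): 1:+C, 2:+C, 3:-C, 4:-C, 5:-C, 6:+C, 7:+C, 8:+C, 9:-B, 10:-C, 11:-A, 12:-A, 13:+C
Rule 2 (two of three consecutive points beyond the same 2σ limit) is satisfied at point 12.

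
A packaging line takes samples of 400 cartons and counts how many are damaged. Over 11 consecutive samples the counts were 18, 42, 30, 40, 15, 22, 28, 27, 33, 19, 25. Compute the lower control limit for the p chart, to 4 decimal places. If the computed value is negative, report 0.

p̄ = Σdᵢ / (k·n) = 299 / (11 × 400) = 0.06795
LCL = p̄ − 3·√(p̄(1−p̄)/n) = 0.06795 − 3 × 0.01258 = 0.03020

0.0302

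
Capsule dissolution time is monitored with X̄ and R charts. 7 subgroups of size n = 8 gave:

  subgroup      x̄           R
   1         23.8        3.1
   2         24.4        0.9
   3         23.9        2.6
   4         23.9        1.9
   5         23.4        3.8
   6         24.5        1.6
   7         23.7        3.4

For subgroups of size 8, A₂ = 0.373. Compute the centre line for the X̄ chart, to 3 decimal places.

23.943

X̄̄ = (23.8 + 24.4 + 23.9 + 23.9 + 23.4 + 24.5 + 23.7) / 7 = 167.6000 / 7 = 23.9429
CL = X̄̄ = 23.9429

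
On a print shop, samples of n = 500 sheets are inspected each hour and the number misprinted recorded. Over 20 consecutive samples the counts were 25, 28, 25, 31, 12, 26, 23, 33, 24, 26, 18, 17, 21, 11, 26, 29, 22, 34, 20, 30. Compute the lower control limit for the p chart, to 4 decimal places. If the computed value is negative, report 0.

p̄ = Σdᵢ / (k·n) = 481 / (20 × 500) = 0.04810
LCL = p̄ − 3·√(p̄(1−p̄)/n) = 0.04810 − 3 × 0.00957 = 0.01939

0.0194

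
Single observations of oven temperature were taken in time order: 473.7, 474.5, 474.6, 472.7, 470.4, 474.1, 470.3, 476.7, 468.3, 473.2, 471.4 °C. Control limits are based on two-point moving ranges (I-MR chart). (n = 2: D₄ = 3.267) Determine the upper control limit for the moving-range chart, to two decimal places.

11.14

Moving ranges: 0.8, 0.1, 1.9, 2.3, 3.7, 3.8, 6.4, 8.4, 4.9, 1.8; M̄R̄ = 34.1000 / 10 = 3.4100
UCL_MR = D₄·M̄R̄ = 3.267 × 3.4100 = 11.1405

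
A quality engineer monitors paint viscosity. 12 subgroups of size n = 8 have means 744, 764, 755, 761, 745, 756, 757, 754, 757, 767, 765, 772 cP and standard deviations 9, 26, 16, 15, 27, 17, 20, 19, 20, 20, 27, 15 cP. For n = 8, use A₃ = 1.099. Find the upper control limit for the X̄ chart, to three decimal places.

779.239

X̄̄ = (744 + 764 + 755 + 761 + 745 + 756 + 757 + 754 + 757 + 767 + 765 + 772) / 12 = 758.0833
s̄ = (9 + 26 + 16 + 15 + 27 + 17 + 20 + 19 + 20 + 20 + 27 + 15) / 12 = 19.2500
UCL = X̄̄ + A₃·s̄ = 758.0833 + 1.099 × 19.2500 = 779.2391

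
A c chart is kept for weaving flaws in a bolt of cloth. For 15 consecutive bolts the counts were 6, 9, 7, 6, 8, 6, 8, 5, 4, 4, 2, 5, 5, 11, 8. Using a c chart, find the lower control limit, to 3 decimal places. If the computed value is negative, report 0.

c̄ = (6 + 9 + 7 + 6 + 8 + 6 + 8 + 5 + 4 + 4 + 2 + 5 + 5 + 11 + 8) / 15 = 94 / 15 = 6.2667
LCL = c̄ − 3√c̄ = 6.2667 − 3 × 2.5033 = -1.2433 → 0 (cannot be negative)

0.000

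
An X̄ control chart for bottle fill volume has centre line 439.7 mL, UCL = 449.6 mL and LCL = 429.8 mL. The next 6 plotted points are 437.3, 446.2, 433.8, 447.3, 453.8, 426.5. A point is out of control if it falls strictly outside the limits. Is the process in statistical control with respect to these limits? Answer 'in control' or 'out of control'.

Compare each point to [429.8, 449.6]: sample 5 = 453.8 > UCL; sample 6 = 426.5 < LCL.

out of control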